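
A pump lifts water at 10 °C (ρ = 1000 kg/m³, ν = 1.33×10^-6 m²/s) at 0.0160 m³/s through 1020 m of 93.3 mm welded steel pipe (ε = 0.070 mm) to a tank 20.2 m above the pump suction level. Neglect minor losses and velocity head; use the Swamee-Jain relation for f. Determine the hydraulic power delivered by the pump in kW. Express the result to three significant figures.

P_hyd ≈ 13.0 kW

V = 4Q/(πD²) = 2.340 m/s; Re = 1.64×10^5; ε/D = 7.50×10^-4; f = 0.02045
h_f = f(L/D)V²/2g = 62.41 m
Total head H = z + h_f = 20.2 + 62.41 = 82.61 m
P_hyd = ρgQH = 1000·9.81·0.0160·82.61 = 12.97 kW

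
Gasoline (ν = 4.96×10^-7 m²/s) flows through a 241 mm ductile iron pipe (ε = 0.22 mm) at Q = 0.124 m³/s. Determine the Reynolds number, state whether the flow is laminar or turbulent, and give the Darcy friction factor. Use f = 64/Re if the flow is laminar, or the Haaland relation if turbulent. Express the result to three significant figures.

V = 4Q/(πD²) = 2.718 m/s
Re = VD/ν = 2.718·0.241/4.96×10^-7 = 1.32×10^6
Re > 4000 → turbulent; ε/D = 9.13×10^-4
Haaland: f = 0.01946

Re ≈ 1.32×10^6; turbulent; f ≈ 0.0195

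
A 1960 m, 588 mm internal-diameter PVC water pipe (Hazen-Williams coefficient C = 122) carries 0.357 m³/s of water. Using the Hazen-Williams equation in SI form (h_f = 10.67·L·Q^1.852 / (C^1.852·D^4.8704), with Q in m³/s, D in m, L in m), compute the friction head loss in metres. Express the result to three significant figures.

h_f ≈ 5.64 m

h_f = 10.67·1960·0.357^1.852 / (122^1.852·0.588^4.8704) = 5.640 m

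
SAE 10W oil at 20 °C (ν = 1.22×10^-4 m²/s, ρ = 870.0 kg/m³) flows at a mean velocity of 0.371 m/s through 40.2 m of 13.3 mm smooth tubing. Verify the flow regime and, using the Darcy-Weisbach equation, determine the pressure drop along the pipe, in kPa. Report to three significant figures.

Re = VD/ν = 0.371·0.01330/1.22×10^-4 = 40.4 → laminar (Re < 2300)
f = 64/Re = 1.582
h_f = f(L/D)V²/(2g) = 1.582·(40.2/0.01330)·0.371²/(2·9.81) = 33.55 m
Δp = ρg·h_f = 870.0·9.81·33.55 = 286.4 kPa

Δp ≈ 286 kPa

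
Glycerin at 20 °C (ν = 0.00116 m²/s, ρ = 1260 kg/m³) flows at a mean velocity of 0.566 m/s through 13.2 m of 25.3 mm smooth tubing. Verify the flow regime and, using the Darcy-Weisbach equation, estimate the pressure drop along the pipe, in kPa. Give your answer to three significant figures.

Δp ≈ 546 kPa

Re = VD/ν = 0.566·0.02530/0.00116 = 12.3 → laminar (Re < 2300)
f = 64/Re = 5.184
h_f = f(L/D)V²/(2g) = 5.184·(13.2/0.02530)·0.566²/(2·9.81) = 44.17 m
Δp = ρg·h_f = 1260·9.81·44.17 = 545.9 kPa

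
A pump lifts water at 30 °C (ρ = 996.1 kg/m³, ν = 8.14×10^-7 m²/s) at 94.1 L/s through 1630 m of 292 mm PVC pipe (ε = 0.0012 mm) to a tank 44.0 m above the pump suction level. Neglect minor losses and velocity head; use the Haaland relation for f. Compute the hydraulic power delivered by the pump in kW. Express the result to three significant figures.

V = 4Q/(πD²) = 1.405 m/s; Re = 5.04×10^5; ε/D = 4.11×10^-6; f = 0.01309
h_f = f(L/D)V²/2g = 7.353 m
Total head H = z + h_f = 44.0 + 7.353 = 51.35 m
P_hyd = ρgQH = 996.1·9.81·0.0941·51.35 = 47.22 kW

P_hyd ≈ 47.2 kW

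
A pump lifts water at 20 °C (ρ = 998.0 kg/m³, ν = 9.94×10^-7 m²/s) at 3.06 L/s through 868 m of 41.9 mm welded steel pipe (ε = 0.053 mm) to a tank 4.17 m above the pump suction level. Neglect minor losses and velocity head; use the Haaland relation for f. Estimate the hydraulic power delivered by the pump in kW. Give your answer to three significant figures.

P_hyd ≈ 3.70 kW

V = 4Q/(πD²) = 2.219 m/s; Re = 9.35×10^4; ε/D = 0.00126; f = 0.02297
h_f = f(L/D)V²/2g = 119.4 m
Total head H = z + h_f = 4.17 + 119.4 = 123.6 m
P_hyd = ρgQH = 998.0·9.81·0.00306·123.6 = 3.703 kW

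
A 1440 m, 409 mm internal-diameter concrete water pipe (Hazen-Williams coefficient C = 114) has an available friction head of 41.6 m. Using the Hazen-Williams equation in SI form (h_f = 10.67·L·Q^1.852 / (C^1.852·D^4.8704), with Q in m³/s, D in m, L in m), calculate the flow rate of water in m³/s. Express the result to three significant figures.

Q ≈ 0.446 m³/s

Rearranging: Q = [h_f·C^1.852·D^4.8704 / (10.67·L)]^(1/1.852)
Q = [41.6·114^1.852·0.409^4.8704 / (10.67·1440)]^0.540 = 0.4462 m³/s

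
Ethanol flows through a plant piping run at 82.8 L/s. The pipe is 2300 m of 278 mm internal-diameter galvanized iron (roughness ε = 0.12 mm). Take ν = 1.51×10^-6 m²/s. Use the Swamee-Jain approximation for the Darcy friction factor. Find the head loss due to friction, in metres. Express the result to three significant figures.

h_f ≈ 14.3 m

V = 4Q/(πD²) = 4·0.0828/(π·0.278²) = 1.364 m/s
Re = VD/ν = 1.364·0.278/1.51×10^-6 = 2.51×10^5 → turbulent
ε/D = 0.12/278 = 4.32×10^-4
Swamee-Jain: f = 0.01818
h_f = f(L/D)V²/(2g) = 0.01818·(2300/0.278)·1.364²/(2·9.81) = 14.27 m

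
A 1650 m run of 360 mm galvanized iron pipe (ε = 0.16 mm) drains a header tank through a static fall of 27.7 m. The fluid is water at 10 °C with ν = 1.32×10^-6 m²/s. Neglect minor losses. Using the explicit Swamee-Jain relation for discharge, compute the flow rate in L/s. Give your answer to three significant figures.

Q ≈ 269 L/s

Swamee-Jain (Type II): Q = -0.965·√(gD⁵h_f/L)·ln[ε/(3.7D) + √(3.17ν²L/(gD³h_f))]
√(gD⁵h_f/L) = √(9.81·0.360⁵·27.7/1650) = 0.03156
ε/(3.7D) = 1.20×10^-4; √(3.17ν²L/(gD³h_f)) = 2.68×10^-5
Q = -0.965·0.03156·ln(1.469×10^-4) = 0.2688 m³/s
Check: V = 2.64 m/s, Re = 7.20×10^5, f = 0.01712, h_f = 27.9 m ≈ 27.7 m ✓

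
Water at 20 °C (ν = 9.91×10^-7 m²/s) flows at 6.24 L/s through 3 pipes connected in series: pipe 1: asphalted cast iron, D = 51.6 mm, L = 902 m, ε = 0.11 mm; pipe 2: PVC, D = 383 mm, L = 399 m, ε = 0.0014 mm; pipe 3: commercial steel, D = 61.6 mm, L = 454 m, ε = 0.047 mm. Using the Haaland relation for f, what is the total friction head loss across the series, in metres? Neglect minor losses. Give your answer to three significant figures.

Pipe 1: V = 2.984 m/s, Re = 1.55×10^5, ε/D = 0.00213, f = 0.02483, h_1 = f(L/D)V²/2g = 197.0 m
Pipe 2: V = 0.05416 m/s, Re = 2.09×10^4, ε/D = 3.66×10^-6, f = 0.02546, h_2 = f(L/D)V²/2g = 0.003966 m
Pipe 3: V = 2.094 m/s, Re = 1.30×10^5, ε/D = 7.63×10^-4, f = 0.02058, h_3 = f(L/D)V²/2g = 33.89 m
Series → Q common, losses add: H = Σh = 230.9 m

H ≈ 231 m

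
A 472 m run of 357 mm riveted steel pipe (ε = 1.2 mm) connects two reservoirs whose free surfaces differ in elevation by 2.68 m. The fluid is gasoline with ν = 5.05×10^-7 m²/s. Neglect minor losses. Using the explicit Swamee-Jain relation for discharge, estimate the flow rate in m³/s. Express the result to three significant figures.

Swamee-Jain (Type II): Q = -0.965·√(gD⁵h_f/L)·ln[ε/(3.7D) + √(3.17ν²L/(gD³h_f))]
√(gD⁵h_f/L) = √(9.81·0.357⁵·2.68/472) = 0.01797
ε/(3.7D) = 9.08×10^-4; √(3.17ν²L/(gD³h_f)) = 1.79×10^-5
Q = -0.965·0.01797·ln(9.263×10^-4) = 0.1211 m³/s
Check: V = 1.21 m/s, Re = 8.55×10^5, f = 0.02724, h_f = 2.69 m ≈ 2.68 m ✓

Q ≈ 0.121 m³/s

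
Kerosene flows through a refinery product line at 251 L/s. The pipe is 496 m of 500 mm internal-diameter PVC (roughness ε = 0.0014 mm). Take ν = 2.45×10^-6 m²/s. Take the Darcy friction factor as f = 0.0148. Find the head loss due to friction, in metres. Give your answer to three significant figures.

V = 4Q/(πD²) = 4·0.251/(π·0.500²) = 1.278 m/s
h_f = f(L/D)V²/(2g) = 0.01480·(496/0.500)·1.278²/(2·9.81) = 1.223 m

h_f ≈ 1.22 m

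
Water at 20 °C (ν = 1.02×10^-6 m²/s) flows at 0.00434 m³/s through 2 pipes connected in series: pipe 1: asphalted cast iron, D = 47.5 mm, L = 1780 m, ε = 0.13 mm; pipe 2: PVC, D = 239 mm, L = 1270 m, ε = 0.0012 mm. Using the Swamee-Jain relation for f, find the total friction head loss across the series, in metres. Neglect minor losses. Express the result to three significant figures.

H ≈ 309 m

Pipe 1: V = 2.449 m/s, Re = 1.14×10^5, ε/D = 0.00274, f = 0.02696, h_1 = f(L/D)V²/2g = 308.8 m
Pipe 2: V = 0.09674 m/s, Re = 2.27×10^4, ε/D = 5.02×10^-6, f = 0.02503, h_2 = f(L/D)V²/2g = 0.06345 m
Series → Q common, losses add: H = Σh = 308.9 m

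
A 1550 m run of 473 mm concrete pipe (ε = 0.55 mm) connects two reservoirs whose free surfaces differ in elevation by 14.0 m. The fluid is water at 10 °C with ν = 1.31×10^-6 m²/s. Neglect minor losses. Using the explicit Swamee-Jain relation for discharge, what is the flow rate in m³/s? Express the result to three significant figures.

Q ≈ 0.353 m³/s

Swamee-Jain (Type II): Q = -0.965·√(gD⁵h_f/L)·ln[ε/(3.7D) + √(3.17ν²L/(gD³h_f))]
√(gD⁵h_f/L) = √(9.81·0.473⁵·14.0/1550) = 0.04580
ε/(3.7D) = 3.14×10^-4; √(3.17ν²L/(gD³h_f)) = 2.41×10^-5
Q = -0.965·0.04580·ln(3.384×10^-4) = 0.3532 m³/s
Check: V = 2.01 m/s, Re = 7.26×10^5, f = 0.02085, h_f = 14.1 m ≈ 14.0 m ✓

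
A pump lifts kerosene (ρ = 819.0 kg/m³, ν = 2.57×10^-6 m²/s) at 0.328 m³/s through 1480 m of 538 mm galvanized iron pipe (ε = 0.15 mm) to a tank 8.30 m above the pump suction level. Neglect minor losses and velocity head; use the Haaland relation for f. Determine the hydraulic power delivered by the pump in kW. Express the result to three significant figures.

P_hyd ≈ 34.7 kW

V = 4Q/(πD²) = 1.443 m/s; Re = 3.02×10^5; ε/D = 2.79×10^-4; f = 0.01664
h_f = f(L/D)V²/2g = 4.857 m
Total head H = z + h_f = 8.30 + 4.857 = 13.16 m
P_hyd = ρgQH = 819.0·9.81·0.328·13.16 = 34.67 kW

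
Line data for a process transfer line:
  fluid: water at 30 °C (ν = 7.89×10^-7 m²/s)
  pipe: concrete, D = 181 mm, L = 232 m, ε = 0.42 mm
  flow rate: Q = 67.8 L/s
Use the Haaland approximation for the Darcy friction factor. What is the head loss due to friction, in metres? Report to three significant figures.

V = 4Q/(πD²) = 4·0.0678/(π·0.181²) = 2.635 m/s
Re = VD/ν = 2.635·0.181/7.89×10^-7 = 6.04×10^5 → turbulent
ε/D = 0.42/181 = 0.00232
Haaland: f = 0.02466
h_f = f(L/D)V²/(2g) = 0.02466·(232/0.181)·2.635²/(2·9.81) = 11.19 m

h_f ≈ 11.2 m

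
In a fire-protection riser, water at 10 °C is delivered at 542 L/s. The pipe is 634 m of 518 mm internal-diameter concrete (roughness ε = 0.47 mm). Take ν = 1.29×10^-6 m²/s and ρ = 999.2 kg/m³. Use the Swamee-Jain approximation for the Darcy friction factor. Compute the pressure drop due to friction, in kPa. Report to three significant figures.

V = 4Q/(πD²) = 4·0.542/(π·0.518²) = 2.572 m/s
Re = VD/ν = 2.572·0.518/1.29×10^-6 = 1.03×10^6 → turbulent
ε/D = 0.47/518 = 9.07×10^-4
Swamee-Jain: f = 0.01958
h_f = f(L/D)V²/(2g) = 0.01958·(634/0.518)·2.572²/(2·9.81) = 8.081 m
Δp = ρg·h_f = 999.2·9.81·8.081 = 79.21 kPa

Δp ≈ 79.2 kPa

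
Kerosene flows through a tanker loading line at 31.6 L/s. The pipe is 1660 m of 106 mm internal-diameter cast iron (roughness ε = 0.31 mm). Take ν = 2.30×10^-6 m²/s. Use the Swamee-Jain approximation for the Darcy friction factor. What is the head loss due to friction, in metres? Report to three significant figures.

V = 4Q/(πD²) = 4·0.0316/(π·0.106²) = 3.581 m/s
Re = VD/ν = 3.581·0.106/2.30×10^-6 = 1.65×10^5 → turbulent
ε/D = 0.31/106 = 0.00292
Swamee-Jain: f = 0.02700
h_f = f(L/D)V²/(2g) = 0.02700·(1660/0.106)·3.581²/(2·9.81) = 276.3 m

h_f ≈ 276 m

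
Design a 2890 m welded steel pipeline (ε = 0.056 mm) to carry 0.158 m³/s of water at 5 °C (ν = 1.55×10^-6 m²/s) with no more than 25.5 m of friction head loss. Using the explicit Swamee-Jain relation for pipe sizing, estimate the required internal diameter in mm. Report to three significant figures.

Swamee-Jain (Type III): D = 0.66·[ε^1.25·(LQ²/(gh_f))^4.75 + ν·Q^9.4·(L/(gh_f))^5.2]^0.04
LQ²/(gh_f) = 0.2884; L/(gh_f) = 11.55
Term 1 = ε^1.25·(…)^4.75 = 1.32×10^-8; Term 2 = ν·Q^9.4·(…)^5.2 = 1.53×10^-8
D = 0.66·(1.32×10^-8 + 1.53×10^-8)^0.04 = 0.3294 m = 329 mm
Check: V = 1.85 m/s, Re = 3.94×10^5, f = 0.01558, h_f = 24.0 m ≈ 25.5 m ✓

D ≈ 329 mm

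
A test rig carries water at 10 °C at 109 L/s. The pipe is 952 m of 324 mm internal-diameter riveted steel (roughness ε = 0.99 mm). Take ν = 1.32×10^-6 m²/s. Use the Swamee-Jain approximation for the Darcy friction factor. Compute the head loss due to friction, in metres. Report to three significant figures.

h_f ≈ 7.03 m

V = 4Q/(πD²) = 4·0.109/(π·0.324²) = 1.322 m/s
Re = VD/ν = 1.322·0.324/1.32×10^-6 = 3.25×10^5 → turbulent
ε/D = 0.99/324 = 0.00306
Swamee-Jain: f = 0.02685
h_f = f(L/D)V²/(2g) = 0.02685·(952/0.324)·1.322²/(2·9.81) = 7.029 m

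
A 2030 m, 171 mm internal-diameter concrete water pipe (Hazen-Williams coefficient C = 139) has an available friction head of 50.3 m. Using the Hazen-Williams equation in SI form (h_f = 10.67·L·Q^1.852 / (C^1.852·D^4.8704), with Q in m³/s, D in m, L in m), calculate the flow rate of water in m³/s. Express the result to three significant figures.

Q ≈ 0.0505 m³/s

Rearranging: Q = [h_f·C^1.852·D^4.8704 / (10.67·L)]^(1/1.852)
Q = [50.3·139^1.852·0.171^4.8704 / (10.67·2030)]^0.540 = 0.05054 m³/s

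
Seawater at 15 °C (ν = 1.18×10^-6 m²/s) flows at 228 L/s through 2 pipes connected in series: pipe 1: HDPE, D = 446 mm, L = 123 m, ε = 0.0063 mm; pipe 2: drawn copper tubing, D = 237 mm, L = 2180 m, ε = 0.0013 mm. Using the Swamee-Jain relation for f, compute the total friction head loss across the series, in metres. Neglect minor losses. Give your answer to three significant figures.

Pipe 1: V = 1.459 m/s, Re = 5.52×10^5, ε/D = 1.41×10^-5, f = 0.01310, h_1 = f(L/D)V²/2g = 0.3923 m
Pipe 2: V = 5.168 m/s, Re = 1.04×10^6, ε/D = 5.49×10^-6, f = 0.01167, h_2 = f(L/D)V²/2g = 146.2 m
Series → Q common, losses add: H = Σh = 146.6 m

H ≈ 147 m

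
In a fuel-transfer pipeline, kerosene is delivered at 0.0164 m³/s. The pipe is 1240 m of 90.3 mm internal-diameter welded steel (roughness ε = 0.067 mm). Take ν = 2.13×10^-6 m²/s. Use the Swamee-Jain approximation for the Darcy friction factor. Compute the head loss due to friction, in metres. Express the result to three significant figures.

h_f ≈ 97.4 m

V = 4Q/(πD²) = 4·0.0164/(π·0.0903²) = 2.561 m/s
Re = VD/ν = 2.561·0.0903/2.13×10^-6 = 1.09×10^5 → turbulent
ε/D = 0.067/90.3 = 7.42×10^-4
Swamee-Jain: f = 0.02121
h_f = f(L/D)V²/(2g) = 0.02121·(1240/0.0903)·2.561²/(2·9.81) = 97.37 m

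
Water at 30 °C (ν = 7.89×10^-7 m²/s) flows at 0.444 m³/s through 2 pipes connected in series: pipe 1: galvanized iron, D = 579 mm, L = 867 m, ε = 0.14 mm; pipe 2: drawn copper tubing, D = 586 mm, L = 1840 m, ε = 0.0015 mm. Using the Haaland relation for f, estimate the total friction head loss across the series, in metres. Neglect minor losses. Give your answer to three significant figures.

Pipe 1: V = 1.686 m/s, Re = 1.24×10^6, ε/D = 2.42×10^-4, f = 0.01491, h_1 = f(L/D)V²/2g = 3.236 m
Pipe 2: V = 1.646 m/s, Re = 1.22×10^6, ε/D = 2.56×10^-6, f = 0.01125, h_2 = f(L/D)V²/2g = 4.880 m
Series → Q common, losses add: H = Σh = 8.116 m

H ≈ 8.12 m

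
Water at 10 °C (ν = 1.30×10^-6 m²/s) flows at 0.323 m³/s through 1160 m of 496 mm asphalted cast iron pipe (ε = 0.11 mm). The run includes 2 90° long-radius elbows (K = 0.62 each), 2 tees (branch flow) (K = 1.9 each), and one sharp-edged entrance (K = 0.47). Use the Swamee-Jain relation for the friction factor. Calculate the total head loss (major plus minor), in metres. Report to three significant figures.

V = 4Q/(πD²) = 1.672 m/s; V²/2g = 0.1424 m
Re = 6.38×10^5, ε/D = 2.22×10^-4 → f = 0.01542 (Swamee-Jain)
Major: h_f = f(L/D)·V²/2g = 0.01542·2339·0.1424 = 5.138 m
Minor: ΣK = 5.51; h_m = ΣK·V²/2g = 0.7848 m
Total H_L = 5.138 + 0.7848 = 5.923 m

H_L ≈ 5.92 m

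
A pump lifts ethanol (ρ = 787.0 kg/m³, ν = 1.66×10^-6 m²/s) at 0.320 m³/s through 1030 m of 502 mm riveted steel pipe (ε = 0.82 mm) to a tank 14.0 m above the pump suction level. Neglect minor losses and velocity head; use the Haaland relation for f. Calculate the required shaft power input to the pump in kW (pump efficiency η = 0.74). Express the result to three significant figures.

V = 4Q/(πD²) = 1.617 m/s; Re = 4.89×10^5; ε/D = 0.00163; f = 0.02263
h_f = f(L/D)V²/2g = 6.187 m
Total head H = z + h_f = 14.0 + 6.187 = 20.19 m
P_hyd = ρgQH = 787.0·9.81·0.320·20.19 = 49.87 kW
P_shaft = P_hyd/η = 49.87/0.74 = 67.40 kW

P_shaft ≈ 67.4 kW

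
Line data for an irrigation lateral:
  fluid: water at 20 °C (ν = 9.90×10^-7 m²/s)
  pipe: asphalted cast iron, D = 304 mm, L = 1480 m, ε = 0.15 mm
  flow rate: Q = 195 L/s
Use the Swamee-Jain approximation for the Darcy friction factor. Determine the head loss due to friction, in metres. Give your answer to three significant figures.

V = 4Q/(πD²) = 4·0.195/(π·0.304²) = 2.687 m/s
Re = VD/ν = 2.687·0.304/9.90×10^-7 = 8.25×10^5 → turbulent
ε/D = 0.15/304 = 4.93×10^-4
Swamee-Jain: f = 0.01736
h_f = f(L/D)V²/(2g) = 0.01736·(1480/0.304)·2.687²/(2·9.81) = 31.10 m

h_f ≈ 31.1 m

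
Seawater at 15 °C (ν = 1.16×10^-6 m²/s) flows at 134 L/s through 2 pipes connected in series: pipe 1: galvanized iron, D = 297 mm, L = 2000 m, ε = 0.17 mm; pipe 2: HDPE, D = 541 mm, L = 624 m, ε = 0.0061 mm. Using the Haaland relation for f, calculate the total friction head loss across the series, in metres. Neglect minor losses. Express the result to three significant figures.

H ≈ 23.4 m

Pipe 1: V = 1.934 m/s, Re = 4.95×10^5, ε/D = 5.72×10^-4, f = 0.01803, h_1 = f(L/D)V²/2g = 23.15 m
Pipe 2: V = 0.5829 m/s, Re = 2.72×10^5, ε/D = 1.13×10^-5, f = 0.01470, h_2 = f(L/D)V²/2g = 0.2936 m
Series → Q common, losses add: H = Σh = 23.44 m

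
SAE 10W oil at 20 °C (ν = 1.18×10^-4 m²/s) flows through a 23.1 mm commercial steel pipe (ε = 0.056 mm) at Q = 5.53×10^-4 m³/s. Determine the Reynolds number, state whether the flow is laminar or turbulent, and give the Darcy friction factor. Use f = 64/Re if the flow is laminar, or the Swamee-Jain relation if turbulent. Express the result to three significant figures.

Re ≈ 258; laminar; f = 64/Re ≈ 0.248

V = 4Q/(πD²) = 1.320 m/s
Re = VD/ν = 1.320·0.0231/1.18×10^-4 = 258
Re < 2300 → laminar → f = 64/Re = 0.2478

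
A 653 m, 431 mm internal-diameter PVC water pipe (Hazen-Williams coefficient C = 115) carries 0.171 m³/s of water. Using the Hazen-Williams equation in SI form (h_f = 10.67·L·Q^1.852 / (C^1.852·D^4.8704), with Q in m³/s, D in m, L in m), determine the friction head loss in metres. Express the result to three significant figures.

h_f ≈ 2.43 m

h_f = 10.67·653·0.171^1.852 / (115^1.852·0.431^4.8704) = 2.435 m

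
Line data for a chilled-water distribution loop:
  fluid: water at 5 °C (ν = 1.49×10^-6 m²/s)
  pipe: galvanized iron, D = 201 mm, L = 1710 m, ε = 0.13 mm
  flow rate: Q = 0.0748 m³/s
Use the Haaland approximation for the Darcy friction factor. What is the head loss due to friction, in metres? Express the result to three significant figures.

h_f ≈ 45.3 m

V = 4Q/(πD²) = 4·0.0748/(π·0.201²) = 2.357 m/s
Re = VD/ν = 2.357·0.201/1.49×10^-6 = 3.18×10^5 → turbulent
ε/D = 0.13/201 = 6.47×10^-4
Haaland: f = 0.01882
h_f = f(L/D)V²/(2g) = 0.01882·(1710/0.201)·2.357²/(2·9.81) = 45.35 m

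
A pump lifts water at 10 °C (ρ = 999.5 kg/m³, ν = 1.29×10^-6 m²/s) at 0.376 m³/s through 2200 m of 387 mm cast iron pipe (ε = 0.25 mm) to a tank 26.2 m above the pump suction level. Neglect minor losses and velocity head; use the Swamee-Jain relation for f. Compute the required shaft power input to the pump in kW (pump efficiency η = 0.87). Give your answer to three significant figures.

P_shaft ≈ 340 kW

V = 4Q/(πD²) = 3.197 m/s; Re = 9.59×10^5; ε/D = 6.46×10^-4; f = 0.01824
h_f = f(L/D)V²/2g = 53.99 m
Total head H = z + h_f = 26.2 + 53.99 = 80.19 m
P_hyd = ρgQH = 999.5·9.81·0.376·80.19 = 295.6 kW
P_shaft = P_hyd/η = 295.6/0.87 = 339.8 kW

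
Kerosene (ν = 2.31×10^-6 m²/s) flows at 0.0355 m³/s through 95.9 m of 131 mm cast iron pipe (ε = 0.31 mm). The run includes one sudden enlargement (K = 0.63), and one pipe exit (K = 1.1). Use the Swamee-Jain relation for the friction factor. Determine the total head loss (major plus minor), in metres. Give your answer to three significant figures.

H_L ≈ 7.28 m

V = 4Q/(πD²) = 2.634 m/s; V²/2g = 0.3536 m
Re = 1.49×10^5, ε/D = 0.00237 → f = 0.02575 (Swamee-Jain)
Major: h_f = f(L/D)·V²/2g = 0.02575·732.1·0.3536 = 6.666 m
Minor: ΣK = 1.73; h_m = ΣK·V²/2g = 0.6117 m
Total H_L = 6.666 + 0.6117 = 7.278 m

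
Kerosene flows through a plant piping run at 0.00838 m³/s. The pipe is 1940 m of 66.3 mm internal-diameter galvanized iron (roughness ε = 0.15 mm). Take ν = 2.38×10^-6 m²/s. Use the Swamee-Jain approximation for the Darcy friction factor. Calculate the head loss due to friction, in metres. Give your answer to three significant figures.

h_f ≈ 235 m

V = 4Q/(πD²) = 4·0.00838/(π·0.0663²) = 2.427 m/s
Re = VD/ν = 2.427·0.0663/2.38×10^-6 = 6.76×10^4 → turbulent
ε/D = 0.15/66.3 = 0.00226
Swamee-Jain: f = 0.02669
h_f = f(L/D)V²/(2g) = 0.02669·(1940/0.0663)·2.427²/(2·9.81) = 234.5 m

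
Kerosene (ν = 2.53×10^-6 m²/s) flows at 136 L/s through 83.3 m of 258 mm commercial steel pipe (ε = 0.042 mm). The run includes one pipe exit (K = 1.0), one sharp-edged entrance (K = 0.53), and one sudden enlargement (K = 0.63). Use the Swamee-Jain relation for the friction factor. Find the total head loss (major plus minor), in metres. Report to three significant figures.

V = 4Q/(πD²) = 2.601 m/s; V²/2g = 0.3449 m
Re = 2.65×10^5, ε/D = 1.63×10^-4 → f = 0.01625 (Swamee-Jain)
Major: h_f = f(L/D)·V²/2g = 0.01625·322.9·0.3449 = 1.809 m
Minor: ΣK = 2.16; h_m = ΣK·V²/2g = 0.7450 m
Total H_L = 1.809 + 0.7450 = 2.554 m

H_L ≈ 2.55 m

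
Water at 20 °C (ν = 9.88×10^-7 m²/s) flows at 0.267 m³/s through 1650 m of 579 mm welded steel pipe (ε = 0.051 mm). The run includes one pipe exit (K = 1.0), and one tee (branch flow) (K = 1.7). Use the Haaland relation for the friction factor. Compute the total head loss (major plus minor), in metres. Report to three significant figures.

V = 4Q/(πD²) = 1.014 m/s; V²/2g = 0.05241 m
Re = 5.94×10^5, ε/D = 8.81×10^-5 → f = 0.01385 (Haaland)
Major: h_f = f(L/D)·V²/2g = 0.01385·2850·0.05241 = 2.068 m
Minor: ΣK = 2.70; h_m = ΣK·V²/2g = 0.1415 m
Total H_L = 2.068 + 0.1415 = 2.209 m

H_L ≈ 2.21 m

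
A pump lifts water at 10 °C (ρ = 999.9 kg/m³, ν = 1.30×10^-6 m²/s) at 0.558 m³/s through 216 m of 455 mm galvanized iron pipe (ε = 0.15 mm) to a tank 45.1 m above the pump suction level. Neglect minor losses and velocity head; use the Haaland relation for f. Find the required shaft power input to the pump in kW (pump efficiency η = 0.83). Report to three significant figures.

V = 4Q/(πD²) = 3.432 m/s; Re = 1.20×10^6; ε/D = 3.30×10^-4; f = 0.01577
h_f = f(L/D)V²/2g = 4.494 m
Total head H = z + h_f = 45.1 + 4.494 = 49.59 m
P_hyd = ρgQH = 999.9·9.81·0.558·49.59 = 271.5 kW
P_shaft = P_hyd/η = 271.5/0.83 = 327.0 kW

P_shaft ≈ 327 kW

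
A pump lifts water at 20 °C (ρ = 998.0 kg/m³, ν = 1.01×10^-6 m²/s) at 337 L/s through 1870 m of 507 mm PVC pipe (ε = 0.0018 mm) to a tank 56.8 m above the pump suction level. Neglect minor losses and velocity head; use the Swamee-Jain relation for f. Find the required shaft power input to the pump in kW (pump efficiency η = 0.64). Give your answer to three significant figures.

V = 4Q/(πD²) = 1.669 m/s; Re = 8.38×10^5; ε/D = 3.55×10^-6; f = 0.01204
h_f = f(L/D)V²/2g = 6.307 m
Total head H = z + h_f = 56.8 + 6.307 = 63.11 m
P_hyd = ρgQH = 998.0·9.81·0.337·63.11 = 208.2 kW
P_shaft = P_hyd/η = 208.2/0.64 = 325.3 kW

P_shaft ≈ 325 kW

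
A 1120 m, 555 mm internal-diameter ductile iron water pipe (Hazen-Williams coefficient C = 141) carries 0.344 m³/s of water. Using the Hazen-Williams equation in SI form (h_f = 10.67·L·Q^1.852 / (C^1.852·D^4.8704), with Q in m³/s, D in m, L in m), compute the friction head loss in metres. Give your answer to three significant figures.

h_f = 10.67·1120·0.344^1.852 / (141^1.852·0.555^4.8704) = 3.049 m

h_f ≈ 3.05 m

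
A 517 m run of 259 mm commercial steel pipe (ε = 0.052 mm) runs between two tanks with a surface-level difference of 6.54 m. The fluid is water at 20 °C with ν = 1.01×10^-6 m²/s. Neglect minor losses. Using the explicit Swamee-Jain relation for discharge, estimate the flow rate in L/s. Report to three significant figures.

Q ≈ 108 L/s

Swamee-Jain (Type II): Q = -0.965·√(gD⁵h_f/L)·ln[ε/(3.7D) + √(3.17ν²L/(gD³h_f))]
√(gD⁵h_f/L) = √(9.81·0.259⁵·6.54/517) = 0.01203
ε/(3.7D) = 5.43×10^-5; √(3.17ν²L/(gD³h_f)) = 3.87×10^-5
Q = -0.965·0.01203·ln(9.299×10^-5) = 0.1077 m³/s
Check: V = 2.04 m/s, Re = 5.24×10^5, f = 0.01546, h_f = 6.58 m ≈ 6.54 m ✓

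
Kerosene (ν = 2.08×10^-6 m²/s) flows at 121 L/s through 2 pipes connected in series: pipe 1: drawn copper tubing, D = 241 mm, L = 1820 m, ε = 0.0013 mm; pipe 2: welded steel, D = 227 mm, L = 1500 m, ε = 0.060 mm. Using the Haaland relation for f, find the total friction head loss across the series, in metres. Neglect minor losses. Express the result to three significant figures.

H ≈ 88.2 m

Pipe 1: V = 2.653 m/s, Re = 3.07×10^5, ε/D = 5.39×10^-6, f = 0.01432, h_1 = f(L/D)V²/2g = 38.78 m
Pipe 2: V = 2.990 m/s, Re = 3.26×10^5, ε/D = 2.64×10^-4, f = 0.01642, h_2 = f(L/D)V²/2g = 49.43 m
Series → Q common, losses add: H = Σh = 88.21 m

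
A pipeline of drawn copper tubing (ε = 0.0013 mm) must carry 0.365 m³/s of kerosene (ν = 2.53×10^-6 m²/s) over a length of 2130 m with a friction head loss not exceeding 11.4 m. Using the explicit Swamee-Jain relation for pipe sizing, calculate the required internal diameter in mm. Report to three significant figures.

Swamee-Jain (Type III): D = 0.66·[ε^1.25·(LQ²/(gh_f))^4.75 + ν·Q^9.4·(L/(gh_f))^5.2]^0.04
LQ²/(gh_f) = 2.537; L/(gh_f) = 19.05
Term 1 = ε^1.25·(…)^4.75 = 3.66×10^-6; Term 2 = ν·Q^9.4·(…)^5.2 = 8.78×10^-4
D = 0.66·(3.66×10^-6 + 8.78×10^-4)^0.04 = 0.4982 m = 498 mm
Check: V = 1.87 m/s, Re = 3.69×10^5, f = 0.01387, h_f = 10.6 m ≈ 11.4 m ✓

D ≈ 498 mm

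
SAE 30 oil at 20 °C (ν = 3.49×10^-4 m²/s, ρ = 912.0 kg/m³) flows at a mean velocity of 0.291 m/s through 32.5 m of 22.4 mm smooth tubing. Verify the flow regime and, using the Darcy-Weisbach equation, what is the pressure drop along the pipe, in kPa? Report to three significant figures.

Re = VD/ν = 0.291·0.02240/3.49×10^-4 = 18.7 → laminar (Re < 2300)
f = 64/Re = 3.427
h_f = f(L/D)V²/(2g) = 3.427·(32.5/0.02240)·0.291²/(2·9.81) = 21.46 m
Δp = ρg·h_f = 912.0·9.81·21.46 = 192.0 kPa

Δp ≈ 192 kPa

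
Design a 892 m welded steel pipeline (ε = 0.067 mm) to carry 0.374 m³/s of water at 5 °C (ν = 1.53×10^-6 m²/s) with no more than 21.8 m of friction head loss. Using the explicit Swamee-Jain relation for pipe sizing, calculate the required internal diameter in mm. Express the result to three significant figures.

Swamee-Jain (Type III): D = 0.66·[ε^1.25·(LQ²/(gh_f))^4.75 + ν·Q^9.4·(L/(gh_f))^5.2]^0.04
LQ²/(gh_f) = 0.5834; L/(gh_f) = 4.171
Term 1 = ε^1.25·(…)^4.75 = 4.69×10^-7; Term 2 = ν·Q^9.4·(…)^5.2 = 2.48×10^-7
D = 0.66·(4.69×10^-7 + 2.48×10^-7)^0.04 = 0.3748 m = 375 mm
Check: V = 3.39 m/s, Re = 8.30×10^5, f = 0.01471, h_f = 20.5 m ≈ 21.8 m ✓

D ≈ 375 mm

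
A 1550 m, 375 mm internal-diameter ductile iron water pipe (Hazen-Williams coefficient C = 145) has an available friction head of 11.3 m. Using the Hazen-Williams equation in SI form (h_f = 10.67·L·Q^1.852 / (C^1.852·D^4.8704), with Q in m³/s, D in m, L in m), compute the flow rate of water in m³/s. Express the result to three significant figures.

Q ≈ 0.215 m³/s

Rearranging: Q = [h_f·C^1.852·D^4.8704 / (10.67·L)]^(1/1.852)
Q = [11.3·145^1.852·0.375^4.8704 / (10.67·1550)]^0.540 = 0.2148 m³/s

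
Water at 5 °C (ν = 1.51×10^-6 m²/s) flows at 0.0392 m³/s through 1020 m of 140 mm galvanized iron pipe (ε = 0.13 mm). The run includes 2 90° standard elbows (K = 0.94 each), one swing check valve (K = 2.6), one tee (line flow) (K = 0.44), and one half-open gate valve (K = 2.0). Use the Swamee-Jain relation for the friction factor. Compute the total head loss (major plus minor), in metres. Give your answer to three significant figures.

H_L ≈ 52.1 m

V = 4Q/(πD²) = 2.546 m/s; V²/2g = 0.3305 m
Re = 2.36×10^5, ε/D = 9.29×10^-4 → f = 0.02070 (Swamee-Jain)
Major: h_f = f(L/D)·V²/2g = 0.02070·7286·0.3305 = 49.84 m
Minor: ΣK = 6.92; h_m = ΣK·V²/2g = 2.287 m
Total H_L = 49.84 + 2.287 = 52.13 m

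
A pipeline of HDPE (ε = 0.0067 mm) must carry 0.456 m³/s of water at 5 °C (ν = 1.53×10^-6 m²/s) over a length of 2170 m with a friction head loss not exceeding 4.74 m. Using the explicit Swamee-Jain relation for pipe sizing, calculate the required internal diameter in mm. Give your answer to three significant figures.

D ≈ 640 mm

Swamee-Jain (Type III): D = 0.66·[ε^1.25·(LQ²/(gh_f))^4.75 + ν·Q^9.4·(L/(gh_f))^5.2]^0.04
LQ²/(gh_f) = 9.704; L/(gh_f) = 46.67
Term 1 = ε^1.25·(…)^4.75 = 0.0166; Term 2 = ν·Q^9.4·(…)^5.2 = 0.455
D = 0.66·(0.0166 + 0.455)^0.04 = 0.6404 m = 640 mm
Check: V = 1.42 m/s, Re = 5.93×10^5, f = 0.01289, h_f = 4.46 m ≈ 4.74 m ✓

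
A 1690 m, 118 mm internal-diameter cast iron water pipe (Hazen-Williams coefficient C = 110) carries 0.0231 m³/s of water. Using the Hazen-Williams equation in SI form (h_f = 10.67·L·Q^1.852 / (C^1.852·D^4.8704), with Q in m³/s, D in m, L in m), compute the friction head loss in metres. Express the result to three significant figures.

h_f ≈ 92.3 m

h_f = 10.67·1690·0.0231^1.852 / (110^1.852·0.118^4.8704) = 92.28 m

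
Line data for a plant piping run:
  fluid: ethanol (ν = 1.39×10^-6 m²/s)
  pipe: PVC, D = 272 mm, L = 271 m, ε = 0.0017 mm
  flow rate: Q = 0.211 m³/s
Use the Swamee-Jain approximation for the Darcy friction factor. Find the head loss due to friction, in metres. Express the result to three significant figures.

V = 4Q/(πD²) = 4·0.211/(π·0.272²) = 3.631 m/s
Re = VD/ν = 3.631·0.272/1.39×10^-6 = 7.11×10^5 → turbulent
ε/D = 0.0017/272 = 6.25×10^-6
Swamee-Jain: f = 0.01243
h_f = f(L/D)V²/(2g) = 0.01243·(271/0.272)·3.631²/(2·9.81) = 8.324 m

h_f ≈ 8.32 m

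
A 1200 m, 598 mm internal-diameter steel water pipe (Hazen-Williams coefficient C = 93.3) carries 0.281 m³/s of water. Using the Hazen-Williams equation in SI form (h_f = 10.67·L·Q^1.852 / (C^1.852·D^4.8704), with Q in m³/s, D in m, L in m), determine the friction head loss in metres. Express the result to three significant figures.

h_f = 10.67·1200·0.281^1.852 / (93.3^1.852·0.598^4.8704) = 3.355 m

h_f ≈ 3.35 m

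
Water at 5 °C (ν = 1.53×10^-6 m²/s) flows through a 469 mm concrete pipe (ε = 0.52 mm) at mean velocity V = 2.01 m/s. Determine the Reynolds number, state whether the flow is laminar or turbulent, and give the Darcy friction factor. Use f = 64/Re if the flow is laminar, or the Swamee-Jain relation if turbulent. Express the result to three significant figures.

Re ≈ 6.16×10^5; turbulent; f ≈ 0.0207

Re = VD/ν = 2.010·0.469/1.53×10^-6 = 6.16×10^5
Re > 4000 → turbulent; ε/D = 0.00111
Swamee-Jain: f = 0.02070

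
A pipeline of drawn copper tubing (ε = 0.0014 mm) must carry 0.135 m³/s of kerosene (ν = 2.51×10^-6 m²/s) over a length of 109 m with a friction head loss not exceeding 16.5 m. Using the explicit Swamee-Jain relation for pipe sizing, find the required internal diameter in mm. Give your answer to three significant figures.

D ≈ 171 mm

Swamee-Jain (Type III): D = 0.66·[ε^1.25·(LQ²/(gh_f))^4.75 + ν·Q^9.4·(L/(gh_f))^5.2]^0.04
LQ²/(gh_f) = 0.01227; L/(gh_f) = 0.6734
Term 1 = ε^1.25·(…)^4.75 = 4.03×10^-17; Term 2 = ν·Q^9.4·(…)^5.2 = 2.15×10^-15
D = 0.66·(4.03×10^-17 + 2.15×10^-15)^0.04 = 0.1711 m = 171 mm
Check: V = 5.87 m/s, Re = 4.00×10^5, f = 0.01374, h_f = 15.4 m ≈ 16.5 m ✓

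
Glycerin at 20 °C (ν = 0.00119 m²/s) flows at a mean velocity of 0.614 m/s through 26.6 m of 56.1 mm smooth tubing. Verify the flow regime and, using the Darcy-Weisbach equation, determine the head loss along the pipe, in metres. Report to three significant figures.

Re = VD/ν = 0.614·0.05610/0.00119 = 28.9 → laminar (Re < 2300)
f = 64/Re = 2.211
h_f = f(L/D)V²/(2g) = 2.211·(26.6/0.05610)·0.614²/(2·9.81) = 20.14 m

h_f ≈ 20.1 m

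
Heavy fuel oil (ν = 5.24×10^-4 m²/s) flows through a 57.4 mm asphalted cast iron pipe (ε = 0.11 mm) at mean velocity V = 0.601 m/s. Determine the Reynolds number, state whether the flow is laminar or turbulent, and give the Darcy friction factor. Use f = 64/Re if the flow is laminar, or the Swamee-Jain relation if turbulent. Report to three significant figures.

Re = VD/ν = 0.6010·0.0574/5.24×10^-4 = 65.8
Re < 2300 → laminar → f = 64/Re = 0.9721

Re ≈ 65.8; laminar; f = 64/Re ≈ 0.972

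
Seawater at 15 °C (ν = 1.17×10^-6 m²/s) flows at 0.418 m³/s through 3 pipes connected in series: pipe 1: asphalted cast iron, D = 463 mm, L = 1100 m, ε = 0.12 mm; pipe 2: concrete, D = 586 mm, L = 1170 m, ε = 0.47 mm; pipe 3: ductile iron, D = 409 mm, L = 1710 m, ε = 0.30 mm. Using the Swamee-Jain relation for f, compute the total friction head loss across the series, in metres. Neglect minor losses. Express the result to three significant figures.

Pipe 1: V = 2.483 m/s, Re = 9.82×10^5, ε/D = 2.59×10^-4, f = 0.01539, h_1 = f(L/D)V²/2g = 11.49 m
Pipe 2: V = 1.550 m/s, Re = 7.76×10^5, ε/D = 8.02×10^-4, f = 0.01918, h_2 = f(L/D)V²/2g = 4.689 m
Pipe 3: V = 3.182 m/s, Re = 1.11×10^6, ε/D = 7.33×10^-4, f = 0.01867, h_3 = f(L/D)V²/2g = 40.27 m
Series → Q common, losses add: H = Σh = 56.44 m

H ≈ 56.4 m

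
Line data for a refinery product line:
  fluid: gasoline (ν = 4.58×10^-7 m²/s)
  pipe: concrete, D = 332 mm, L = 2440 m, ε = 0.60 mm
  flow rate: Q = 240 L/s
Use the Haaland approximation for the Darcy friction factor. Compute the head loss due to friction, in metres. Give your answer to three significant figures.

h_f ≈ 66.0 m

V = 4Q/(πD²) = 4·0.240/(π·0.332²) = 2.772 m/s
Re = VD/ν = 2.772·0.332/4.58×10^-7 = 2.01×10^6 → turbulent
ε/D = 0.60/332 = 0.00181
Haaland: f = 0.02293
h_f = f(L/D)V²/(2g) = 0.02293·(2440/0.332)·2.772²/(2·9.81) = 66.03 m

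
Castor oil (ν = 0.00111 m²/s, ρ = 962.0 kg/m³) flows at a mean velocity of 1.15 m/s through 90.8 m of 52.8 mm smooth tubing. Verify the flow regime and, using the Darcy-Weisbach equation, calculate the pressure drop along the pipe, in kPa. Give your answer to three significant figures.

Re = VD/ν = 1.15·0.05280/0.00111 = 54.7 → laminar (Re < 2300)
f = 64/Re = 1.170
h_f = f(L/D)V²/(2g) = 1.170·(90.8/0.05280)·1.15²/(2·9.81) = 135.6 m
Δp = ρg·h_f = 962.0·9.81·135.6 = 1280 kPa

Δp ≈ 1280 kPa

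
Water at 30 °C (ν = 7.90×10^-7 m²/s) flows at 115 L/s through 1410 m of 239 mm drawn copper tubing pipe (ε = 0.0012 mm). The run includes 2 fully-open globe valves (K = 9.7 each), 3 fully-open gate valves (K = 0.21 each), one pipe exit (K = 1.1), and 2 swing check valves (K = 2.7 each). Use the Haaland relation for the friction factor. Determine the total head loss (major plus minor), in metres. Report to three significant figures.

V = 4Q/(πD²) = 2.563 m/s; V²/2g = 0.3349 m
Re = 7.76×10^5, ε/D = 5.02×10^-6 → f = 0.01217 (Haaland)
Major: h_f = f(L/D)·V²/2g = 0.01217·5900·0.3349 = 24.05 m
Minor: ΣK = 26.5; h_m = ΣK·V²/2g = 8.885 m
Total H_L = 24.05 + 8.885 = 32.93 m

H_L ≈ 32.9 m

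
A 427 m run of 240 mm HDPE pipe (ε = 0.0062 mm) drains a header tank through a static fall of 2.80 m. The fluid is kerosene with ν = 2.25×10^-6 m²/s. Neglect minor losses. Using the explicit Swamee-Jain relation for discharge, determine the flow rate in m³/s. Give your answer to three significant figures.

Swamee-Jain (Type II): Q = -0.965·√(gD⁵h_f/L)·ln[ε/(3.7D) + √(3.17ν²L/(gD³h_f))]
√(gD⁵h_f/L) = √(9.81·0.240⁵·2.80/427) = 0.007157
ε/(3.7D) = 6.98×10^-6; √(3.17ν²L/(gD³h_f)) = 1.34×10^-4
Q = -0.965·0.007157·ln(1.413×10^-4) = 0.06122 m³/s
Check: V = 1.35 m/s, Re = 1.44×10^5, f = 0.01676, h_f = 2.78 m ≈ 2.80 m ✓

Q ≈ 0.0612 m³/s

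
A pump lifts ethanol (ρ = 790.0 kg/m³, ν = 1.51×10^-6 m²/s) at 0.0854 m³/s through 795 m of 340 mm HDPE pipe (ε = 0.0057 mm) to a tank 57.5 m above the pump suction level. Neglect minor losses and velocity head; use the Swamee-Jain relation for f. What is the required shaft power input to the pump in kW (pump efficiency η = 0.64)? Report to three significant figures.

P_shaft ≈ 61.2 kW

V = 4Q/(πD²) = 0.9406 m/s; Re = 2.12×10^5; ε/D = 1.68×10^-5; f = 0.01552
h_f = f(L/D)V²/2g = 1.636 m
Total head H = z + h_f = 57.5 + 1.636 = 59.14 m
P_hyd = ρgQH = 790.0·9.81·0.0854·59.14 = 39.14 kW
P_shaft = P_hyd/η = 39.14/0.64 = 61.15 kW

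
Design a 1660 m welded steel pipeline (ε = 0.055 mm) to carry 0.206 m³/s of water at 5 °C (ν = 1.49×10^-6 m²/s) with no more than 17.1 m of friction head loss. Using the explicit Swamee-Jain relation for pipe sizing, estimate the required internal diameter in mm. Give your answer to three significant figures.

Swamee-Jain (Type III): D = 0.66·[ε^1.25·(LQ²/(gh_f))^4.75 + ν·Q^9.4·(L/(gh_f))^5.2]^0.04
LQ²/(gh_f) = 0.4199; L/(gh_f) = 9.896
Term 1 = ε^1.25·(…)^4.75 = 7.68×10^-8; Term 2 = ν·Q^9.4·(…)^5.2 = 7.94×10^-8
D = 0.66·(7.68×10^-8 + 7.94×10^-8)^0.04 = 0.3526 m = 353 mm
Check: V = 2.11 m/s, Re = 4.99×10^5, f = 0.01508, h_f = 16.1 m ≈ 17.1 m ✓

D ≈ 353 mm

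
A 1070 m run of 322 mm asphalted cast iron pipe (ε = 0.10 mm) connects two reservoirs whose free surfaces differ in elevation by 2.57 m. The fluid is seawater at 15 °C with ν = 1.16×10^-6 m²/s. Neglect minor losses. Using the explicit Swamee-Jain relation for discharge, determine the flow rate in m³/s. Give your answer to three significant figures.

Q ≈ 0.0763 m³/s

Swamee-Jain (Type II): Q = -0.965·√(gD⁵h_f/L)·ln[ε/(3.7D) + √(3.17ν²L/(gD³h_f))]
√(gD⁵h_f/L) = √(9.81·0.322⁵·2.57/1070) = 0.009031
ε/(3.7D) = 8.39×10^-5; √(3.17ν²L/(gD³h_f)) = 7.36×10^-5
Q = -0.965·0.009031·ln(1.576×10^-4) = 0.07631 m³/s
Check: V = 0.937 m/s, Re = 2.60×10^5, f = 0.01737, h_f = 2.58 m ≈ 2.57 m ✓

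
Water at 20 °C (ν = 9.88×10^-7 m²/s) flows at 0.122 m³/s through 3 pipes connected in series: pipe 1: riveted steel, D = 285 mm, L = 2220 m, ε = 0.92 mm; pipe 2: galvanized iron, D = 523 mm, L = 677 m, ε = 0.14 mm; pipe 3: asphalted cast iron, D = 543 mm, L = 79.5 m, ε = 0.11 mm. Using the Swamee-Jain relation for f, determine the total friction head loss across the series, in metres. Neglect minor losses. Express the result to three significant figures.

Pipe 1: V = 1.912 m/s, Re = 5.52×10^5, ε/D = 0.00323, f = 0.02705, h_1 = f(L/D)V²/2g = 39.27 m
Pipe 2: V = 0.5679 m/s, Re = 3.01×10^5, ε/D = 2.68×10^-4, f = 0.01683, h_2 = f(L/D)V²/2g = 0.3580 m
Pipe 3: V = 0.5268 m/s, Re = 2.90×10^5, ε/D = 2.03×10^-4, f = 0.01640, h_3 = f(L/D)V²/2g = 0.03396 m
Series → Q common, losses add: H = Σh = 39.66 m

H ≈ 39.7 m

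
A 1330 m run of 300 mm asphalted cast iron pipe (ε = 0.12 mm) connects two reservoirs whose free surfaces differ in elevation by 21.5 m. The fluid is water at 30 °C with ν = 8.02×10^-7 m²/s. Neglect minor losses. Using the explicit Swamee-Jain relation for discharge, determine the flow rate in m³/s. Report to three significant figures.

Q ≈ 0.170 m³/s

Swamee-Jain (Type II): Q = -0.965·√(gD⁵h_f/L)·ln[ε/(3.7D) + √(3.17ν²L/(gD³h_f))]
√(gD⁵h_f/L) = √(9.81·0.300⁵·21.5/1330) = 0.01963
ε/(3.7D) = 1.08×10^-4; √(3.17ν²L/(gD³h_f)) = 2.18×10^-5
Q = -0.965·0.01963·ln(1.299×10^-4) = 0.1695 m³/s
Check: V = 2.40 m/s, Re = 8.97×10^5, f = 0.01665, h_f = 21.6 m ≈ 21.5 m ✓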